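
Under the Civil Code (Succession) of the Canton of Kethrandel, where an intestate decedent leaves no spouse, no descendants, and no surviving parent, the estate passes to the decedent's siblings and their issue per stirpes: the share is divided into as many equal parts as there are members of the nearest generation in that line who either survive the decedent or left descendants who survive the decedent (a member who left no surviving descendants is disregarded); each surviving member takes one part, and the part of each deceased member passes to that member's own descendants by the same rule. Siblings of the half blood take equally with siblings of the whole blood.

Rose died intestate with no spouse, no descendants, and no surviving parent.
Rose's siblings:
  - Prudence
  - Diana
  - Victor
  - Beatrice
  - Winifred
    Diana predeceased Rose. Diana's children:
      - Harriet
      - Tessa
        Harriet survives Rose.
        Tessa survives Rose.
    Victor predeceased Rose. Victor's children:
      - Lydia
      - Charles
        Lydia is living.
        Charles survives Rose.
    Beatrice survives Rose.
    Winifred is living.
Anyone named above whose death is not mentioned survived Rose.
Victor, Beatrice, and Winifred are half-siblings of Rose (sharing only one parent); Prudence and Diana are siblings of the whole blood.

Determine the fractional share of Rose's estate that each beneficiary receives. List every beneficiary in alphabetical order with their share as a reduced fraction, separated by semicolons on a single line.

Beatrice 1/5; Charles 1/10; Harriet 1/10; Lydia 1/10; Prudence 1/5; Tessa 1/10; Winifred 1/5

No spouse, descendants, or parent survives, so the estate passes to Rose's siblings per stirpes.
Half-blood and whole-blood siblings take equally under the stated rule.
The estate is divided into 5 equal shares of 1/5 among Prudence, Diana, Victor, Beatrice, Winifred.
Prudence is living and takes 1/5.
Diana predeceased; the 1/5 allotted to Diana's branch passes to Diana's issue by representation.
The 1/5 is divided into 2 equal shares of 1/10 among Harriet, Tessa.
Harriet is living and takes 1/10.
Tessa is living and takes 1/10.
Victor predeceased; the 1/5 allotted to Victor's branch passes to Victor's issue by representation.
The 1/5 is divided into 2 equal shares of 1/10 among Lydia, Charles.
Lydia is living and takes 1/10.
Charles is living and takes 1/10.
Beatrice is living and takes 1/5.
Winifred is living and takes 1/5.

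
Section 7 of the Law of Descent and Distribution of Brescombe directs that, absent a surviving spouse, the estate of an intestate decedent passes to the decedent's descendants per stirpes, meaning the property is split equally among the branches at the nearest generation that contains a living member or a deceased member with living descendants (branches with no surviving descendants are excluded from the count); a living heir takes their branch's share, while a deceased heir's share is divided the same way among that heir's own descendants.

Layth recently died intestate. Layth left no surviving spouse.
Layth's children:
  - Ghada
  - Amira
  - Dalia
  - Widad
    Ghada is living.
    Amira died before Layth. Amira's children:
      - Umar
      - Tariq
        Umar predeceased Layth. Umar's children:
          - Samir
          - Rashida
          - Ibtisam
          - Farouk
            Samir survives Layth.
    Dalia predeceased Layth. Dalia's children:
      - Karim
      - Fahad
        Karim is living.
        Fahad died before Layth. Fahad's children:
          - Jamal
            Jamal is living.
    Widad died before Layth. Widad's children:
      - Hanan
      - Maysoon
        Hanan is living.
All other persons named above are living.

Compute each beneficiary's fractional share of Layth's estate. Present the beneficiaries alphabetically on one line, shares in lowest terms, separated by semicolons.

Farouk 1/32; Ghada 1/4; Hanan 1/8; Ibtisam 1/32; Jamal 1/8; Karim 1/8; Maysoon 1/8; Rashida 1/32; Samir 1/32; Tariq 1/8

There is no surviving spouse, so the entire estate passes to Layth's descendants per stirpes.
The estate is divided into 4 equal shares of 1/4 among Ghada, Amira, Dalia, Widad.
Ghada is living and takes 1/4.
Amira predeceased; the 1/4 allotted to Amira's branch passes to Amira's issue by representation.
The 1/4 is divided into 2 equal shares of 1/8 among Umar, Tariq.
Umar predeceased; the 1/8 allotted to Umar's branch passes to Umar's issue by representation.
The 1/8 is divided into 4 equal shares of 1/32 among Samir, Rashida, Ibtisam, Farouk.
Samir is living and takes 1/32.
Rashida is living and takes 1/32.
Ibtisam is living and takes 1/32.
Farouk is living and takes 1/32.
Tariq is living and takes 1/8.
Dalia predeceased; the 1/4 allotted to Dalia's branch passes to Dalia's issue by representation.
The 1/4 is divided into 2 equal shares of 1/8 among Karim, Fahad.
Karim is living and takes 1/8.
Fahad predeceased; the 1/8 allotted to Fahad's branch passes to Fahad's issue by representation.
Jamal is the sole taker at this level and receives the full 1/8.
Widad predeceased; the 1/4 allotted to Widad's branch passes to Widad's issue by representation.
The 1/4 is divided into 2 equal shares of 1/8 among Hanan, Maysoon.
Hanan is living and takes 1/8.
Maysoon is living and takes 1/8.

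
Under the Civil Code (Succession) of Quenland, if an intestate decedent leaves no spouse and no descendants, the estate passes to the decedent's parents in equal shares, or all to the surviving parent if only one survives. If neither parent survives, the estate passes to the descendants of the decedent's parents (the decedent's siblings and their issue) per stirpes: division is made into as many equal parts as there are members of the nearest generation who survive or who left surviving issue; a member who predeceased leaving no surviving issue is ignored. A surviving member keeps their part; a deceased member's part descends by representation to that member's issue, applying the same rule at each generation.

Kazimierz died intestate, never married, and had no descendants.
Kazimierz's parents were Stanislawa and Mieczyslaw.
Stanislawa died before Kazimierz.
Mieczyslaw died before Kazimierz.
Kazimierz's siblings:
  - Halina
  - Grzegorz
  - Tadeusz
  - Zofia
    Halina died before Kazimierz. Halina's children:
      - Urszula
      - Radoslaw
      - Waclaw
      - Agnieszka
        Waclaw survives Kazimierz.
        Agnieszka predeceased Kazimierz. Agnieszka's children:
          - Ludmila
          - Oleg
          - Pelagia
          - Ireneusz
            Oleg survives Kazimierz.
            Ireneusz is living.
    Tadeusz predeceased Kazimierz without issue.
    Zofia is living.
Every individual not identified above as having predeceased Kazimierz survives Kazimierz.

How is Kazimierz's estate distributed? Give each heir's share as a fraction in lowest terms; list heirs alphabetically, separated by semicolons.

Grzegorz 1/3; Ireneusz 1/48; Ludmila 1/48; Oleg 1/48; Pelagia 1/48; Radoslaw 1/12; Urszula 1/12; Waclaw 1/12; Zofia 1/3

Neither parent survives and there are no descendants, so the estate passes to Kazimierz's siblings and their issue per stirpes.
Tadeusz left no surviving issue, so that branch lapses and is disregarded.
The estate is divided into 3 equal shares of 1/3 among Halina, Grzegorz, Zofia.
Halina predeceased; the 1/3 allotted to Halina's branch passes to Halina's issue by representation.
The 1/3 is divided into 4 equal shares of 1/12 among Urszula, Radoslaw, Waclaw, Agnieszka.
Urszula is living and takes 1/12.
Radoslaw is living and takes 1/12.
Waclaw is living and takes 1/12.
Agnieszka predeceased; the 1/12 allotted to Agnieszka's branch passes to Agnieszka's issue by representation.
The 1/12 is divided into 4 equal shares of 1/48 among Ludmila, Oleg, Pelagia, Ireneusz.
Ludmila is living and takes 1/48.
Oleg is living and takes 1/48.
Pelagia is living and takes 1/48.
Ireneusz is living and takes 1/48.
Grzegorz is living and takes 1/3.
Zofia is living and takes 1/3.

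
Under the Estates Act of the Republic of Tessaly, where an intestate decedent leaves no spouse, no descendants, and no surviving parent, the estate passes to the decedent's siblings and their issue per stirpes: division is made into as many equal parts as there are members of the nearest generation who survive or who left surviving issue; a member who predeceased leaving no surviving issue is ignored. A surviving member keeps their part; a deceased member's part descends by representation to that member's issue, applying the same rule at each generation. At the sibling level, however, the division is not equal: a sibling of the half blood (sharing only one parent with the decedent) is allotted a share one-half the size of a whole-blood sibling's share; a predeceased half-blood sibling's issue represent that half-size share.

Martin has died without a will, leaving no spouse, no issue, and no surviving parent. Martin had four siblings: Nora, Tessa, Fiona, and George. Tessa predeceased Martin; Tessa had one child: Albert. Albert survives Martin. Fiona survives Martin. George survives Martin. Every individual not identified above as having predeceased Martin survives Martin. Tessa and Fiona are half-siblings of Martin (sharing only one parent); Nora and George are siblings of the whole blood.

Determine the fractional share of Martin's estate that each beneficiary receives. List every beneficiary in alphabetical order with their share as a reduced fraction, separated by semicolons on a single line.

Albert 1/6; Fiona 1/6; George 1/3; Nora 1/3

No spouse, descendants, or parent survives, so the estate passes to Martin's siblings per stirpes.
Half-blood siblings count for one-half the weight of whole-blood siblings at the initial division.
Dividing 1 in proportion to weights (total weight 3): Nora (weight 1) → 1/3; Tessa (weight 1/2) → 1/6; Fiona (weight 1/2) → 1/6; George (weight 1) → 1/3.
Nora is living and takes 1/3.
Tessa predeceased; the 1/6 allotted to Tessa's branch passes to Tessa's issue by representation.
Albert is the sole taker at this level and receives the full 1/6.
Fiona is living and takes 1/6.
George is living and takes 1/3.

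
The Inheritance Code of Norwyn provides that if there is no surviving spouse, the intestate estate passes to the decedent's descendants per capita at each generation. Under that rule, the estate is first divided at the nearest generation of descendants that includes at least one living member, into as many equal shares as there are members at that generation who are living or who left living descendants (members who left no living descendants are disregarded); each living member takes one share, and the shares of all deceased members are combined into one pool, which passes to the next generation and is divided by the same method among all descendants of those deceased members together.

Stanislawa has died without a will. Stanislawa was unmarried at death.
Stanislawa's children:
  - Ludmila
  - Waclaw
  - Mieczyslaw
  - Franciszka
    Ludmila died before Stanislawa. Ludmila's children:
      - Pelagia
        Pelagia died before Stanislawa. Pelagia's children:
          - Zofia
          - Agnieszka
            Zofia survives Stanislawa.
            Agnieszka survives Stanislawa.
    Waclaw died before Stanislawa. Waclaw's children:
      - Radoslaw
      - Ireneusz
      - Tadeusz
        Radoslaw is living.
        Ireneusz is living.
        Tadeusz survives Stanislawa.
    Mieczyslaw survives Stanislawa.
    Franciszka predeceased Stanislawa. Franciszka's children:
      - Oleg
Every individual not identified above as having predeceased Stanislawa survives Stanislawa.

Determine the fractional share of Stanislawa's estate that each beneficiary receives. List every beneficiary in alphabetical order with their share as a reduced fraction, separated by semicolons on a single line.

There is no surviving spouse, so the entire estate passes to Stanislawa's descendants per capita at each generation.
At generation 1 (Ludmila, Waclaw, Mieczyslaw, Franciszka) there are 4 shares of (1)/4 = 1/4 each.
Living: Mieczyslaw — each takes 1/4.
Deceased: Ludmila, Waclaw, and Franciszka. Their combined 3/4 is pooled and carried to generation 2.
At generation 2 (Pelagia, Radoslaw, Ireneusz, Tadeusz, Oleg) there are 5 shares of (3/4)/5 = 3/20 each.
Living: Radoslaw, Ireneusz, Tadeusz, and Oleg — each takes 3/20.
Deceased: Pelagia. That 3/20 share is carried to generation 3.
At generation 3 (Zofia, Agnieszka) there are 2 shares of (3/20)/2 = 3/40 each.
Living: Zofia and Agnieszka — each takes 3/40.

Agnieszka 3/40; Ireneusz 3/20; Mieczyslaw 1/4; Oleg 3/20; Radoslaw 3/20; Tadeusz 3/20; Zofia 3/40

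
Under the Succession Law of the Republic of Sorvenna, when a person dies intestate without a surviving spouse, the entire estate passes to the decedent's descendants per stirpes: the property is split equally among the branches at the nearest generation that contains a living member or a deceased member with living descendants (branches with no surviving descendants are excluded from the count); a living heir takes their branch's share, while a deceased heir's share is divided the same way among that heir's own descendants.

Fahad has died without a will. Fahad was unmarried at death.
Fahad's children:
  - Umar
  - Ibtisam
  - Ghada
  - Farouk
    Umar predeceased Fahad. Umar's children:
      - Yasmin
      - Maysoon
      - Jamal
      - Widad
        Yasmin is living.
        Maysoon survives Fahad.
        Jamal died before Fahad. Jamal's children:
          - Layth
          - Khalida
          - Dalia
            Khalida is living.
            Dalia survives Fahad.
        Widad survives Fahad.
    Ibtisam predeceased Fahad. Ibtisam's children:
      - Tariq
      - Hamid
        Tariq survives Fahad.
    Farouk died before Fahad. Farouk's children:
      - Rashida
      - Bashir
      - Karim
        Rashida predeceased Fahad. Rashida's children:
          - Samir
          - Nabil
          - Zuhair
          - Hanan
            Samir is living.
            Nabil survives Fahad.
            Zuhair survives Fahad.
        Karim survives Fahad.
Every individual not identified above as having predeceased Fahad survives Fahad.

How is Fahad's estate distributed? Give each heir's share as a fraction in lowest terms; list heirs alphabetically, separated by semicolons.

There is no surviving spouse, so the entire estate passes to Fahad's descendants per stirpes.
The estate is divided into 4 equal shares of 1/4 among Umar, Ibtisam, Ghada, Farouk.
Umar predeceased; the 1/4 allotted to Umar's branch passes to Umar's issue by representation.
The 1/4 is divided into 4 equal shares of 1/16 among Yasmin, Maysoon, Jamal, Widad.
Yasmin is living and takes 1/16.
Maysoon is living and takes 1/16.
Jamal predeceased; the 1/16 allotted to Jamal's branch passes to Jamal's issue by representation.
The 1/16 is divided into 3 equal shares of 1/48 among Layth, Khalida, Dalia.
Layth is living and takes 1/48.
Khalida is living and takes 1/48.
Dalia is living and takes 1/48.
Widad is living and takes 1/16.
Ibtisam predeceased; the 1/4 allotted to Ibtisam's branch passes to Ibtisam's issue by representation.
The 1/4 is divided into 2 equal shares of 1/8 among Tariq, Hamid.
Tariq is living and takes 1/8.
Hamid is living and takes 1/8.
Ghada is living and takes 1/4.
Farouk predeceased; the 1/4 allotted to Farouk's branch passes to Farouk's issue by representation.
The 1/4 is divided into 3 equal shares of 1/12 among Rashida, Bashir, Karim.
Rashida predeceased; the 1/12 allotted to Rashida's branch passes to Rashida's issue by representation.
The 1/12 is divided into 4 equal shares of 1/48 among Samir, Nabil, Zuhair, Hanan.
Samir is living and takes 1/48.
Nabil is living and takes 1/48.
Zuhair is living and takes 1/48.
Hanan is living and takes 1/48.
Bashir is living and takes 1/12.
Karim is living and takes 1/12.

Bashir 1/12; Dalia 1/48; Ghada 1/4; Hamid 1/8; Hanan 1/48; Karim 1/12; Khalida 1/48; Layth 1/48; Maysoon 1/16; Nabil 1/48; Samir 1/48; Tariq 1/8; Widad 1/16; Yasmin 1/16; Zuhair 1/48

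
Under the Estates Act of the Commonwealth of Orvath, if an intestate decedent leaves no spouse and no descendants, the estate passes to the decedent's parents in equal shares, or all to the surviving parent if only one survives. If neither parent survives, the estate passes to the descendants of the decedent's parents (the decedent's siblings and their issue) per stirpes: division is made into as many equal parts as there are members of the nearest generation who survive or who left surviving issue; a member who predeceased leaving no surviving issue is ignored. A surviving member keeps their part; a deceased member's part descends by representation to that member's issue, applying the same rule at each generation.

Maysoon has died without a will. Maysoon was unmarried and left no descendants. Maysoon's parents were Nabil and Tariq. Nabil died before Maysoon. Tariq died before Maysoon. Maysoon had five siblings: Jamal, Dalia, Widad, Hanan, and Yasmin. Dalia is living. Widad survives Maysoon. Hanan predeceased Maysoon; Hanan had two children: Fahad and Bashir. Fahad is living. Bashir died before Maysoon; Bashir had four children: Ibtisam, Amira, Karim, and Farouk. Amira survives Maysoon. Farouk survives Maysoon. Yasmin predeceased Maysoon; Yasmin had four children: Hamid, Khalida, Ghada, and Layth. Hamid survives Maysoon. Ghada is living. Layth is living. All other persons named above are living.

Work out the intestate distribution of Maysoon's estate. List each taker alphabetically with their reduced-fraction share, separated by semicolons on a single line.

Neither parent survives and there are no descendants, so the estate passes to Maysoon's siblings and their issue per stirpes.
The estate is divided into 5 equal shares of 1/5 among Jamal, Dalia, Widad, Hanan, Yasmin.
Jamal is living and takes 1/5.
Dalia is living and takes 1/5.
Widad is living and takes 1/5.
Hanan predeceased; the 1/5 allotted to Hanan's branch passes to Hanan's issue by representation.
The 1/5 is divided into 2 equal shares of 1/10 among Fahad, Bashir.
Fahad is living and takes 1/10.
Bashir predeceased; the 1/10 allotted to Bashir's branch passes to Bashir's issue by representation.
The 1/10 is divided into 4 equal shares of 1/40 among Ibtisam, Amira, Karim, Farouk.
Ibtisam is living and takes 1/40.
Amira is living and takes 1/40.
Karim is living and takes 1/40.
Farouk is living and takes 1/40.
Yasmin predeceased; the 1/5 allotted to Yasmin's branch passes to Yasmin's issue by representation.
The 1/5 is divided into 4 equal shares of 1/20 among Hamid, Khalida, Ghada, Layth.
Hamid is living and takes 1/20.
Khalida is living and takes 1/20.
Ghada is living and takes 1/20.
Layth is living and takes 1/20.

Amira 1/40; Dalia 1/5; Fahad 1/10; Farouk 1/40; Ghada 1/20; Hamid 1/20; Ibtisam 1/40; Jamal 1/5; Karim 1/40; Khalida 1/20; Layth 1/20; Widad 1/5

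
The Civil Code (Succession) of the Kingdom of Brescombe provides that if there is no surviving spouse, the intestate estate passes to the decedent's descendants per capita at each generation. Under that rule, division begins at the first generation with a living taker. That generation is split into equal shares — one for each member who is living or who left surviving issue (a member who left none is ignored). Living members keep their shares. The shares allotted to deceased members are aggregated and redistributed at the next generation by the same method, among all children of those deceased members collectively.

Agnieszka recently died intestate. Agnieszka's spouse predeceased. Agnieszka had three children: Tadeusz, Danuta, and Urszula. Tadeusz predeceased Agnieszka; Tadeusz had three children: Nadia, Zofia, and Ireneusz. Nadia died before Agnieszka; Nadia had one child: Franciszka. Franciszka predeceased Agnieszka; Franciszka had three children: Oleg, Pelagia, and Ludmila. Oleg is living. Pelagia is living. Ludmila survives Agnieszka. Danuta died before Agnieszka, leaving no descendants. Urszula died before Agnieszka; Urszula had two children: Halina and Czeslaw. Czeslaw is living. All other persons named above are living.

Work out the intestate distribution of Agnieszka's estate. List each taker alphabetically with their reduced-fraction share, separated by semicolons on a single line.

There is no surviving spouse, so the entire estate passes to Agnieszka's descendants per capita at each generation.
No one at generation 1 (Tadeusz, Urszula) is living; moving to the next generation.
At generation 2 (Nadia, Zofia, Ireneusz, Halina, Czeslaw) there are 5 shares of (1)/5 = 1/5 each.
Living: Zofia, Ireneusz, Halina, and Czeslaw — each takes 1/5.
Deceased: Nadia. That 1/5 share is carried to generation 3.
At generation 3 (Franciszka) there are 1 shares of (1/5)/1 = 1/5 each.
Deceased: Franciszka. That 1/5 share is carried to generation 4.
At generation 4 (Oleg, Pelagia, Ludmila) there are 3 shares of (1/5)/3 = 1/15 each.
Living: Oleg, Pelagia, and Ludmila — each takes 1/15.

Czeslaw 1/5; Halina 1/5; Ireneusz 1/5; Ludmila 1/15; Oleg 1/15; Pelagia 1/15; Zofia 1/5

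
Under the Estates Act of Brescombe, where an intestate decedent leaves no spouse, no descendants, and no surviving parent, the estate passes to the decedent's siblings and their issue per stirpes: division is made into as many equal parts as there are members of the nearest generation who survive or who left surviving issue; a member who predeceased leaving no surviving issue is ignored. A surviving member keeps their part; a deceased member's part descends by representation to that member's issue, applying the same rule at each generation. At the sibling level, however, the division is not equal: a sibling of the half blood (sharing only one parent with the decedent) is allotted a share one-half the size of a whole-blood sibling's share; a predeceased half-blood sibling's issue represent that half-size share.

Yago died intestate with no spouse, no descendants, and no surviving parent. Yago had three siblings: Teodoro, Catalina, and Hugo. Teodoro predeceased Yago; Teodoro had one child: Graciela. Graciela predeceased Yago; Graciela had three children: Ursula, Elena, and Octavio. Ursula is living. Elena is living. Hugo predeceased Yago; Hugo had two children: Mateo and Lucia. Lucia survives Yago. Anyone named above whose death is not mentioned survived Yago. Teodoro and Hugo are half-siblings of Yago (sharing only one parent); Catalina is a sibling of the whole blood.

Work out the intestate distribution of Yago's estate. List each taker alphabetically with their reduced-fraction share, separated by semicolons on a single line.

No spouse, descendants, or parent survives, so the estate passes to Yago's siblings per stirpes.
Half-blood siblings count for one-half the weight of whole-blood siblings at the initial division.
Dividing 1 in proportion to weights (total weight 2): Teodoro (weight 1/2) → 1/4; Catalina (weight 1) → 1/2; Hugo (weight 1/2) → 1/4.
Teodoro predeceased; the 1/4 allotted to Teodoro's branch passes to Teodoro's issue by representation.
Graciela's line is the sole branch at this level, so the full 1/4 passes to Graciela's issue by representation.
The 1/4 is divided into 3 equal shares of 1/12 among Ursula, Elena, Octavio.
Ursula is living and takes 1/12.
Elena is living and takes 1/12.
Octavio is living and takes 1/12.
Catalina is living and takes 1/2.
Hugo predeceased; the 1/4 allotted to Hugo's branch passes to Hugo's issue by representation.
The 1/4 is divided into 2 equal shares of 1/8 among Mateo, Lucia.
Mateo is living and takes 1/8.
Lucia is living and takes 1/8.

Catalina 1/2; Elena 1/12; Lucia 1/8; Mateo 1/8; Octavio 1/12; Ursula 1/12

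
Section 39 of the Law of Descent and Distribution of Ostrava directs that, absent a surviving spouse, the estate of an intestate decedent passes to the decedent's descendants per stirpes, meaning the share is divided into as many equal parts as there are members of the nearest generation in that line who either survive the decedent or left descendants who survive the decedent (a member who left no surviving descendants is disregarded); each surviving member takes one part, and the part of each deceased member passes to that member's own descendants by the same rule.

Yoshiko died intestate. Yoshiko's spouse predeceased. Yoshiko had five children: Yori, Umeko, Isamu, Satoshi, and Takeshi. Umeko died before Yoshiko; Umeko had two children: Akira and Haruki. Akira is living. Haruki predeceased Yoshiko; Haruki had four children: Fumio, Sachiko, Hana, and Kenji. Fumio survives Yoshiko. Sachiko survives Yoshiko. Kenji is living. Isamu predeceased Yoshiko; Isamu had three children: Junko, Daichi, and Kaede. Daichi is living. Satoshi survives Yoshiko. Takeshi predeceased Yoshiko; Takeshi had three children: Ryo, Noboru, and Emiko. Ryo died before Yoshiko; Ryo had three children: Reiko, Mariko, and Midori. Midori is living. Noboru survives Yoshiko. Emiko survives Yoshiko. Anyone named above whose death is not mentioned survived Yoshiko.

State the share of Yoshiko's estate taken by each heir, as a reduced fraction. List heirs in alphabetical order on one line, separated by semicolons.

Akira 1/10; Daichi 1/15; Emiko 1/15; Fumio 1/40; Hana 1/40; Junko 1/15; Kaede 1/15; Kenji 1/40; Mariko 1/45; Midori 1/45; Noboru 1/15; Reiko 1/45; Sachiko 1/40; Satoshi 1/5; Yori 1/5

There is no surviving spouse, so the entire estate passes to Yoshiko's descendants per stirpes.
The estate is divided into 5 equal shares of 1/5 among Yori, Umeko, Isamu, Satoshi, Takeshi.
Yori is living and takes 1/5.
Umeko predeceased; the 1/5 allotted to Umeko's branch passes to Umeko's issue by representation.
The 1/5 is divided into 2 equal shares of 1/10 among Akira, Haruki.
Akira is living and takes 1/10.
Haruki predeceased; the 1/10 allotted to Haruki's branch passes to Haruki's issue by representation.
The 1/10 is divided into 4 equal shares of 1/40 among Fumio, Sachiko, Hana, Kenji.
Fumio is living and takes 1/40.
Sachiko is living and takes 1/40.
Hana is living and takes 1/40.
Kenji is living and takes 1/40.
Isamu predeceased; the 1/5 allotted to Isamu's branch passes to Isamu's issue by representation.
The 1/5 is divided into 3 equal shares of 1/15 among Junko, Daichi, Kaede.
Junko is living and takes 1/15.
Daichi is living and takes 1/15.
Kaede is living and takes 1/15.
Satoshi is living and takes 1/5.
Takeshi predeceased; the 1/5 allotted to Takeshi's branch passes to Takeshi's issue by representation.
The 1/5 is divided into 3 equal shares of 1/15 among Ryo, Noboru, Emiko.
Ryo predeceased; the 1/15 allotted to Ryo's branch passes to Ryo's issue by representation.
The 1/15 is divided into 3 equal shares of 1/45 among Reiko, Mariko, Midori.
Reiko is living and takes 1/45.
Mariko is living and takes 1/45.
Midori is living and takes 1/45.
Noboru is living and takes 1/15.
Emiko is living and takes 1/15.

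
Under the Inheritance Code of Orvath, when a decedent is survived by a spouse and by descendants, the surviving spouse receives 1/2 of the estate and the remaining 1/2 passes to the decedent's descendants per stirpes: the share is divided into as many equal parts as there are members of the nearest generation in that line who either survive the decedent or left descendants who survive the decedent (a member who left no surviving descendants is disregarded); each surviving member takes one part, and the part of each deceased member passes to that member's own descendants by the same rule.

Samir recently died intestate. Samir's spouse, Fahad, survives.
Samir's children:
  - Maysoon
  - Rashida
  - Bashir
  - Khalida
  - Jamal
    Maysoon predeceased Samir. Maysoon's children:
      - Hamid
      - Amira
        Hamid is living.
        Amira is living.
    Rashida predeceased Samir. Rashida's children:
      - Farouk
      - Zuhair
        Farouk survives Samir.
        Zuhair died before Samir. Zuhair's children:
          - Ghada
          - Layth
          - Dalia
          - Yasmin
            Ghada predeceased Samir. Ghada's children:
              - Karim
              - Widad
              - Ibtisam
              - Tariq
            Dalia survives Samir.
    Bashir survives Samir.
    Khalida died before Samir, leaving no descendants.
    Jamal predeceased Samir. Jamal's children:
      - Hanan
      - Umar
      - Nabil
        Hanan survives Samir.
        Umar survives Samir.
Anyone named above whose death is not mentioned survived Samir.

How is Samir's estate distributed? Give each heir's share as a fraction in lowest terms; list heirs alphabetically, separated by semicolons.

Fahad, as surviving spouse, takes 1/2.
The remaining 1/2 passes to Samir's descendants per stirpes.
Khalida left no surviving issue, so that branch lapses and is disregarded.
The 1/2 is divided into 4 equal shares of 1/8 among Maysoon, Rashida, Bashir, Jamal.
Maysoon predeceased; the 1/8 allotted to Maysoon's branch passes to Maysoon's issue by representation.
The 1/8 is divided into 2 equal shares of 1/16 among Hamid, Amira.
Hamid is living and takes 1/16.
Amira is living and takes 1/16.
Rashida predeceased; the 1/8 allotted to Rashida's branch passes to Rashida's issue by representation.
The 1/8 is divided into 2 equal shares of 1/16 among Farouk, Zuhair.
Farouk is living and takes 1/16.
Zuhair predeceased; the 1/16 allotted to Zuhair's branch passes to Zuhair's issue by representation.
The 1/16 is divided into 4 equal shares of 1/64 among Ghada, Layth, Dalia, Yasmin.
Ghada predeceased; the 1/64 allotted to Ghada's branch passes to Ghada's issue by representation.
The 1/64 is divided into 4 equal shares of 1/256 among Karim, Widad, Ibtisam, Tariq.
Karim is living and takes 1/256.
Widad is living and takes 1/256.
Ibtisam is living and takes 1/256.
Tariq is living and takes 1/256.
Layth is living and takes 1/64.
Dalia is living and takes 1/64.
Yasmin is living and takes 1/64.
Bashir is living and takes 1/8.
Jamal predeceased; the 1/8 allotted to Jamal's branch passes to Jamal's issue by representation.
The 1/8 is divided into 3 equal shares of 1/24 among Hanan, Umar, Nabil.
Hanan is living and takes 1/24.
Umar is living and takes 1/24.
Nabil is living and takes 1/24.

Amira 1/16; Bashir 1/8; Dalia 1/64; Fahad 1/2; Farouk 1/16; Hamid 1/16; Hanan 1/24; Ibtisam 1/256; Karim 1/256; Layth 1/64; Nabil 1/24; Tariq 1/256; Umar 1/24; Widad 1/256; Yasmin 1/64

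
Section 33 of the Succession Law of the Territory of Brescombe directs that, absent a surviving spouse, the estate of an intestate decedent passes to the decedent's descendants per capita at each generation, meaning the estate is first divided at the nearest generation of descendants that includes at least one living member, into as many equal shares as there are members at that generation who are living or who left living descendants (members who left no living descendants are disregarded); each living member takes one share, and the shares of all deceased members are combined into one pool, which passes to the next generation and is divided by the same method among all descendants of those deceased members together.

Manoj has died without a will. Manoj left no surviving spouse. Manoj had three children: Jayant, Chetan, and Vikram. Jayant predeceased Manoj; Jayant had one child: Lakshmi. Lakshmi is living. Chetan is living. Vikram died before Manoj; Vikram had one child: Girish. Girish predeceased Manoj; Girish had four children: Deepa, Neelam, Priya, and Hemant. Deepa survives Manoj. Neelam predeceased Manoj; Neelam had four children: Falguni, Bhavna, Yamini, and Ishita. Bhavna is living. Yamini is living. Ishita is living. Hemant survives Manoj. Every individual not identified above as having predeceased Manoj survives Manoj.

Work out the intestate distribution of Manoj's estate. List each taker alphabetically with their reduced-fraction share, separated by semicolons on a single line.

There is no surviving spouse, so the entire estate passes to Manoj's descendants per capita at each generation.
At generation 1 (Jayant, Chetan, Vikram) there are 3 shares of (1)/3 = 1/3 each.
Living: Chetan — each takes 1/3.
Deceased: Jayant and Vikram. Their combined 2/3 is pooled and carried to generation 2.
At generation 2 (Lakshmi, Girish) there are 2 shares of (2/3)/2 = 1/3 each.
Living: Lakshmi — each takes 1/3.
Deceased: Girish. That 1/3 share is carried to generation 3.
At generation 3 (Deepa, Neelam, Priya, Hemant) there are 4 shares of (1/3)/4 = 1/12 each.
Living: Deepa, Priya, and Hemant — each takes 1/12.
Deceased: Neelam. That 1/12 share is carried to generation 4.
At generation 4 (Falguni, Bhavna, Yamini, Ishita) there are 4 shares of (1/12)/4 = 1/48 each.
Living: Falguni, Bhavna, Yamini, and Ishita — each takes 1/48.

Bhavna 1/48; Chetan 1/3; Deepa 1/12; Falguni 1/48; Hemant 1/12; Ishita 1/48; Lakshmi 1/3; Priya 1/12; Yamini 1/48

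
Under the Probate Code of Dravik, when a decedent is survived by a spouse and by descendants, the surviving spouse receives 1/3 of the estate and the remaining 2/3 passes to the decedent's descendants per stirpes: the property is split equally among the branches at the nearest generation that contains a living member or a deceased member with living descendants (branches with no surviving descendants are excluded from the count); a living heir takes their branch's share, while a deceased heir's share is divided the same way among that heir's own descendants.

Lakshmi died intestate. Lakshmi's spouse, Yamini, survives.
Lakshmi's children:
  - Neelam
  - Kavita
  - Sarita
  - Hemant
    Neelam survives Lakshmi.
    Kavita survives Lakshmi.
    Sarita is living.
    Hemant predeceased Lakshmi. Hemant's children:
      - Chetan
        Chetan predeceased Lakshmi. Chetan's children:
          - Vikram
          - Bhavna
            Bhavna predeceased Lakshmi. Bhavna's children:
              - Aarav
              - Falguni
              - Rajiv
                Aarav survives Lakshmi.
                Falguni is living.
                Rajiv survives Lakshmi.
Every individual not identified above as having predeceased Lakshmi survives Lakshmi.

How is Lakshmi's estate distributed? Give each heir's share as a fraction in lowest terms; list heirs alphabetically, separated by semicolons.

Yamini, as surviving spouse, takes 1/3.
The remaining 2/3 passes to Lakshmi's descendants per stirpes.
The 2/3 is divided into 4 equal shares of 1/6 among Neelam, Kavita, Sarita, Hemant.
Neelam is living and takes 1/6.
Kavita is living and takes 1/6.
Sarita is living and takes 1/6.
Hemant predeceased; the 1/6 allotted to Hemant's branch passes to Hemant's issue by representation.
Chetan's line is the sole branch at this level, so the full 1/6 passes to Chetan's issue by representation.
The 1/6 is divided into 2 equal shares of 1/12 among Vikram, Bhavna.
Vikram is living and takes 1/12.
Bhavna predeceased; the 1/12 allotted to Bhavna's branch passes to Bhavna's issue by representation.
The 1/12 is divided into 3 equal shares of 1/36 among Aarav, Falguni, Rajiv.
Aarav is living and takes 1/36.
Falguni is living and takes 1/36.
Rajiv is living and takes 1/36.

Aarav 1/36; Falguni 1/36; Kavita 1/6; Neelam 1/6; Rajiv 1/36; Sarita 1/6; Vikram 1/12; Yamini 1/3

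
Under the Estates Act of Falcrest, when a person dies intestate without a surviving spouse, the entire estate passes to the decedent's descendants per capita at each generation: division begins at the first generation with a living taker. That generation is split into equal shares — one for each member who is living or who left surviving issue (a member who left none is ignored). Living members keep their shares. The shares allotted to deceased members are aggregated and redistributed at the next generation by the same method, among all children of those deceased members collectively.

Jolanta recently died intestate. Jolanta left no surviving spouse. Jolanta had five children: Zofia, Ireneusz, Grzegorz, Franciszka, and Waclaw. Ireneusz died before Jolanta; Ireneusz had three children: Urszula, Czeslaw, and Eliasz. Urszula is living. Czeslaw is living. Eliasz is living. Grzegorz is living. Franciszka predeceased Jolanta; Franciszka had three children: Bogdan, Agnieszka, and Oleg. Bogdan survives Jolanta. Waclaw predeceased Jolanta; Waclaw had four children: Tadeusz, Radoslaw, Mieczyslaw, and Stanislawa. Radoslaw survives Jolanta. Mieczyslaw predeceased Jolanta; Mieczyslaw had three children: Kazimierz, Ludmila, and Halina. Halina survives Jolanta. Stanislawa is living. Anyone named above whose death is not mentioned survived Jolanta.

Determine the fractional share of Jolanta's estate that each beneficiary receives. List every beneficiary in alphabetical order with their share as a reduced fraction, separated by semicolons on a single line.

There is no surviving spouse, so the entire estate passes to Jolanta's descendants per capita at each generation.
At generation 1 (Zofia, Ireneusz, Grzegorz, Franciszka, Waclaw) there are 5 shares of (1)/5 = 1/5 each.
Living: Zofia and Grzegorz — each takes 1/5.
Deceased: Ireneusz, Franciszka, and Waclaw. Their combined 3/5 is pooled and carried to generation 2.
At generation 2 (Urszula, Czeslaw, Eliasz, Bogdan, Agnieszka, Oleg, Tadeusz, Radoslaw, Mieczyslaw, Stanislawa) there are 10 shares of (3/5)/10 = 3/50 each.
Living: Urszula, Czeslaw, Eliasz, Bogdan, Agnieszka, Oleg, Tadeusz, Radoslaw, and Stanislawa — each takes 3/50.
Deceased: Mieczyslaw. That 3/50 share is carried to generation 3.
At generation 3 (Kazimierz, Ludmila, Halina) there are 3 shares of (3/50)/3 = 1/50 each.
Living: Kazimierz, Ludmila, and Halina — each takes 1/50.

Agnieszka 3/50; Bogdan 3/50; Czeslaw 3/50; Eliasz 3/50; Grzegorz 1/5; Halina 1/50; Kazimierz 1/50; Ludmila 1/50; Oleg 3/50; Radoslaw 3/50; Stanislawa 3/50; Tadeusz 3/50; Urszula 3/50; Zofia 1/5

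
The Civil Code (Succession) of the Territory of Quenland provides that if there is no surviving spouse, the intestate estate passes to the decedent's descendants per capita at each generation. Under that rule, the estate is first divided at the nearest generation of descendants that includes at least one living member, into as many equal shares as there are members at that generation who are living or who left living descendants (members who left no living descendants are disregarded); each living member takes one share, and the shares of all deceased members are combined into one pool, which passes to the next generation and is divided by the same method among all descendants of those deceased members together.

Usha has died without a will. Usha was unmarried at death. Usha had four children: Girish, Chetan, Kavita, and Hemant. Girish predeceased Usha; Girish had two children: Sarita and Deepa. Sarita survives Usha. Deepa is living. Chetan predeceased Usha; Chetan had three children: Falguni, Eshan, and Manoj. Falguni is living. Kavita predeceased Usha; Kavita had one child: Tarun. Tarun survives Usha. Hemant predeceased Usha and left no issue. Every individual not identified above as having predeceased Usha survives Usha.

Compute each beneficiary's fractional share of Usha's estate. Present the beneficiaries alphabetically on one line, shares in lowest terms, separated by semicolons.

Deepa 1/6; Eshan 1/6; Falguni 1/6; Manoj 1/6; Sarita 1/6; Tarun 1/6

There is no surviving spouse, so the entire estate passes to Usha's descendants per capita at each generation.
No one at generation 1 (Girish, Chetan, Kavita) is living; moving to the next generation.
At generation 2 (Sarita, Deepa, Falguni, Eshan, Manoj, Tarun) there are 6 shares of (1)/6 = 1/6 each.
Living: Sarita, Deepa, Falguni, Eshan, Manoj, and Tarun — each takes 1/6.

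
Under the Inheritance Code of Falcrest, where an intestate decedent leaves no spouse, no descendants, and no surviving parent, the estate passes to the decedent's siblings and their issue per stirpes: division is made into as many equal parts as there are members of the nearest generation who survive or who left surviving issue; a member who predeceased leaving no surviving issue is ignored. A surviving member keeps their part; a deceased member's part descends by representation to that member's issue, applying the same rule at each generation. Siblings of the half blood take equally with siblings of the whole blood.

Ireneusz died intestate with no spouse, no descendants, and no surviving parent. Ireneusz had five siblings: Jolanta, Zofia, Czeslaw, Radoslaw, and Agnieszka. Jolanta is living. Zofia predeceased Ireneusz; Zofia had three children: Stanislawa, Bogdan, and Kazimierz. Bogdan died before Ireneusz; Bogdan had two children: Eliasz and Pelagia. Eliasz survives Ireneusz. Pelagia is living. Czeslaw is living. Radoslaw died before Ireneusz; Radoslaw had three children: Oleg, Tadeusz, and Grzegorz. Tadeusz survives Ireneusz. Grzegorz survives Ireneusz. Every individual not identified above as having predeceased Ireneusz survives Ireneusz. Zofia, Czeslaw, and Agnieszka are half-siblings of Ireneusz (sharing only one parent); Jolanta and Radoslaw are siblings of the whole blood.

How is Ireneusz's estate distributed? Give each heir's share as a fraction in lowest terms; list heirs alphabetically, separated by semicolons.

No spouse, descendants, or parent survives, so the estate passes to Ireneusz's siblings per stirpes.
Half-blood and whole-blood siblings take equally under the stated rule.
The estate is divided into 5 equal shares of 1/5 among Jolanta, Zofia, Czeslaw, Radoslaw, Agnieszka.
Jolanta is living and takes 1/5.
Zofia predeceased; the 1/5 allotted to Zofia's branch passes to Zofia's issue by representation.
The 1/5 is divided into 3 equal shares of 1/15 among Stanislawa, Bogdan, Kazimierz.
Stanislawa is living and takes 1/15.
Bogdan predeceased; the 1/15 allotted to Bogdan's branch passes to Bogdan's issue by representation.
The 1/15 is divided into 2 equal shares of 1/30 among Eliasz, Pelagia.
Eliasz is living and takes 1/30.
Pelagia is living and takes 1/30.
Kazimierz is living and takes 1/15.
Czeslaw is living and takes 1/5.
Radoslaw predeceased; the 1/5 allotted to Radoslaw's branch passes to Radoslaw's issue by representation.
The 1/5 is divided into 3 equal shares of 1/15 among Oleg, Tadeusz, Grzegorz.
Oleg is living and takes 1/15.
Tadeusz is living and takes 1/15.
Grzegorz is living and takes 1/15.
Agnieszka is living and takes 1/5.

Agnieszka 1/5; Czeslaw 1/5; Eliasz 1/30; Grzegorz 1/15; Jolanta 1/5; Kazimierz 1/15; Oleg 1/15; Pelagia 1/30; Stanislawa 1/15; Tadeusz 1/15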